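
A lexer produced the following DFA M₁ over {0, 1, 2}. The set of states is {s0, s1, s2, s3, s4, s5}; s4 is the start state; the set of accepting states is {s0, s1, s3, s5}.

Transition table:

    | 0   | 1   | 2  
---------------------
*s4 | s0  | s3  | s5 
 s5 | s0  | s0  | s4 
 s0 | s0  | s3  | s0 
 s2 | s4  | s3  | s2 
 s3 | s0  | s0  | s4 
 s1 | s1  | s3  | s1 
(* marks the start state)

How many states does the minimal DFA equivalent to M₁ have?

3

Reachable states from the start: {s0,s3,s4,s5}. Unreachable: {s1,s2} — drop them.
Start with accepting vs non-accepting: {s0,s3,s5} | {s4}.
Split {s0,s3,s5} by δ(·,2) → {s3,s5} and {s0}.
Stable partition: {s3,s5} | {s4} | {s0} — 3 equivalence classes.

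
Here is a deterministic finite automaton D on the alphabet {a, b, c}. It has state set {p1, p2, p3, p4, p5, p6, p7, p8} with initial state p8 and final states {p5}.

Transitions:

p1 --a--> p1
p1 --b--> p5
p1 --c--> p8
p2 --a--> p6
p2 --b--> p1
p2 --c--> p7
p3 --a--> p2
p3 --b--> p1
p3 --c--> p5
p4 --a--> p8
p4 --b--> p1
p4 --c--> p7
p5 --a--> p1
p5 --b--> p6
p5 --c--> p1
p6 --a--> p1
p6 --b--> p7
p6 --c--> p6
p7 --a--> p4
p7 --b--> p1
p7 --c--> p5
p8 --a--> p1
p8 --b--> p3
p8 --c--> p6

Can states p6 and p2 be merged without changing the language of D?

No

All states are reachable from the start state.
P0 = {p5} | {p1,p2,p3,p4,p6,p7,p8}.
On input b, block {p1,p2,p3,p4,p6,p7,p8} splits into {p2,p3,p4,p6,p7,p8} and {p1}.
On input a, block {p2,p3,p4,p6,p7,p8} splits into {p2,p3,p4,p7} and {p6,p8}.
On input a, block {p2,p3,p4,p7} splits into {p2,p4} and {p3,p7}.
Stable partition: {p5} | {p2,p4} | {p1} | {p6,p8} | {p3,p7} — 5 equivalence classes.
p6 and p2 end up in different blocks, so they are distinguishable. For instance, the string 'ab' is accepted from only p6.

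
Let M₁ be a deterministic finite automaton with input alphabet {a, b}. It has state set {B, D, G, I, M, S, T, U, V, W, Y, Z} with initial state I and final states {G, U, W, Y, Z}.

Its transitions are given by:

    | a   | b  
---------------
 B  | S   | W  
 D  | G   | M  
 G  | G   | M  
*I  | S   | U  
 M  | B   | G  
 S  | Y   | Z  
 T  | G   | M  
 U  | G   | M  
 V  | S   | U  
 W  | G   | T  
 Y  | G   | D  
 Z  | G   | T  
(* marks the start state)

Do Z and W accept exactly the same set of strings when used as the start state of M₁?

States {V} cannot be reached from the start state, so discard them.
Start with accepting vs non-accepting: {G,U,W,Y,Z} | {B,D,I,M,S,T}.
Refine {B,D,I,M,S,T} on symbol a: members go to different blocks, giving {D,S,T} and {B,I,M}.
Refine {G,U,W,Y,Z} on symbol b: members go to different blocks, giving {W,Y,Z} and {G,U}.
Split {D,S,T} by δ(·,a) → {D,T} and {S}.
Refine {B,I,M} on symbol a: members go to different blocks, giving {B,I} and {M}.
Refine {B,I} on symbol b: members go to different blocks, giving {I} and {B}.
No further refinement is possible. Final partition (7 blocks): {W,Y,Z} | {D,T} | {I} | {G,U} | {S} | {M} | {B}.
Z and W lie in the same block of the stable partition, so they are equivalent — no string distinguishes them.

Yes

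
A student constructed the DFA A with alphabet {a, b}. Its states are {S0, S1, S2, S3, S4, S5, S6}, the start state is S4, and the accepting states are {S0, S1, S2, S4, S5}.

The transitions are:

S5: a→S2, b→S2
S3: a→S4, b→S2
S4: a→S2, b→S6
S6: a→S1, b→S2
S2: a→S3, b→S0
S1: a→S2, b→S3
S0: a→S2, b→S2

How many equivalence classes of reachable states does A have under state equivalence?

4

States {S5} cannot be reached from the start state, so discard them.
Start with accepting vs non-accepting: {S0,S1,S2,S4} | {S3,S6}.
Split {S0,S1,S2,S4} by δ(·,a) → {S0,S1,S4} and {S2}.
Split {S0,S1,S4} by δ(·,b) → {S1,S4} and {S0}.
No further refinement is possible. Final partition (4 blocks): {S1,S4} | {S3,S6} | {S2} | {S0}.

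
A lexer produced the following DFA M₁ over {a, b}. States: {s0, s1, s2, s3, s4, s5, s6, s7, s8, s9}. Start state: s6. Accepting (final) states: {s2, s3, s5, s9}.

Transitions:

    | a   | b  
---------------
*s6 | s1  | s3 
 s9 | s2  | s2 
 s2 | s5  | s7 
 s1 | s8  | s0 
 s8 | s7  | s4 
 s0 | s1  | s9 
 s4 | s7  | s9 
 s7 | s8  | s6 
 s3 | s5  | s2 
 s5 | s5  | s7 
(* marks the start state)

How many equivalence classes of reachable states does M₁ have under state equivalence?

P0 = {s2,s3,s5,s9} | {s0,s1,s4,s6,s7,s8}.
Refine {s2,s3,s5,s9} on symbol b: members go to different blocks, giving {s2,s5} and {s3,s9}.
Refine {s0,s1,s4,s6,s7,s8} on symbol b: members go to different blocks, giving {s0,s4,s6} and {s1,s7,s8}.
No further refinement is possible. Final partition (4 blocks): {s2,s5} | {s0,s4,s6} | {s3,s9} | {s1,s7,s8}.

4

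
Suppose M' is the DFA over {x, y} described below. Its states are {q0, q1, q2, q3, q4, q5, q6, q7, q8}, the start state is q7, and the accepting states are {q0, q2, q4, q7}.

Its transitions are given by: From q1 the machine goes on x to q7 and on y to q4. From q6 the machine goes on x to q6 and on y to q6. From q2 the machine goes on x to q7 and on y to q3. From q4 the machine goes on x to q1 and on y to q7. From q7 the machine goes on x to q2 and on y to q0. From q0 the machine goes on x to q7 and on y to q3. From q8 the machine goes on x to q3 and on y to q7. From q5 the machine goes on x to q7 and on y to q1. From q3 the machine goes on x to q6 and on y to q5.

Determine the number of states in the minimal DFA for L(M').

7

States {q8} cannot be reached from the start state, so discard them.
Start with accepting vs non-accepting: {q0,q2,q4,q7} | {q1,q3,q5,q6}.
On input x, block {q0,q2,q4,q7} splits into {q0,q2,q7} and {q4}.
Refine {q0,q2,q7} on symbol y: members go to different blocks, giving {q0,q2} and {q7}.
Split {q1,q3,q5,q6} by δ(·,x) → {q1,q5} and {q3,q6}.
On input y, block {q1,q5} splits into {q1} and {q5}.
Refine {q3,q6} on symbol y: members go to different blocks, giving {q3} and {q6}.
The partition is now stable with 7 blocks: {q0,q2} | {q1} | {q4} | {q7} | {q3} | {q5} | {q6}.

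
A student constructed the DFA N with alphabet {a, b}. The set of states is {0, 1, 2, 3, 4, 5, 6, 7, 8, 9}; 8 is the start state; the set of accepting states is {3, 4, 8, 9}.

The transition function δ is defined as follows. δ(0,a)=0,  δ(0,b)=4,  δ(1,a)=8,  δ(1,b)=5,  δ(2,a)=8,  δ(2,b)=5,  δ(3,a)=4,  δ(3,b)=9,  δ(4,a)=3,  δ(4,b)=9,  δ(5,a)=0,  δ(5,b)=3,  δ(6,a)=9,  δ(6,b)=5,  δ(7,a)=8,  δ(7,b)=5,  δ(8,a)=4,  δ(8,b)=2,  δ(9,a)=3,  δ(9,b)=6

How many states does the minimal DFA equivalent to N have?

First remove the unreachable states {1,7}; 8 states remain.
Start with accepting vs non-accepting: {3,4,8,9} | {0,2,5,6}.
On input b, block {3,4,8,9} splits into {3,4} and {8,9}.
Refine {0,2,5,6} on symbol a: members go to different blocks, giving {0,5} and {2,6}.
Stable partition: {3,4} | {0,5} | {8,9} | {2,6} — 4 equivalence classes.

4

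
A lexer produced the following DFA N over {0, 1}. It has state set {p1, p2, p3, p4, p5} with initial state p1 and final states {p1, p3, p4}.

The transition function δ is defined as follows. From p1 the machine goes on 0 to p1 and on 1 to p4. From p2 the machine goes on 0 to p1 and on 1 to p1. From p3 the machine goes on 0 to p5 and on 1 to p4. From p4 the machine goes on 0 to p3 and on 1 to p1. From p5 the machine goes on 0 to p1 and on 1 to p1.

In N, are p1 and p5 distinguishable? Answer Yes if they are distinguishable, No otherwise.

Yes

First remove the unreachable states {p2}; 4 states remain.
Start with accepting vs non-accepting: {p1,p3,p4} | {p5}.
Split {p1,p3,p4} by δ(·,0) → {p1,p4} and {p3}.
Refine {p1,p4} on symbol 0: members go to different blocks, giving {p1} and {p4}.
Stable partition: {p1} | {p5} | {p3} | {p4} — 4 equivalence classes.
p1 and p5 end up in different blocks, so they are distinguishable. For instance, the string 'ε' is accepted from only p1.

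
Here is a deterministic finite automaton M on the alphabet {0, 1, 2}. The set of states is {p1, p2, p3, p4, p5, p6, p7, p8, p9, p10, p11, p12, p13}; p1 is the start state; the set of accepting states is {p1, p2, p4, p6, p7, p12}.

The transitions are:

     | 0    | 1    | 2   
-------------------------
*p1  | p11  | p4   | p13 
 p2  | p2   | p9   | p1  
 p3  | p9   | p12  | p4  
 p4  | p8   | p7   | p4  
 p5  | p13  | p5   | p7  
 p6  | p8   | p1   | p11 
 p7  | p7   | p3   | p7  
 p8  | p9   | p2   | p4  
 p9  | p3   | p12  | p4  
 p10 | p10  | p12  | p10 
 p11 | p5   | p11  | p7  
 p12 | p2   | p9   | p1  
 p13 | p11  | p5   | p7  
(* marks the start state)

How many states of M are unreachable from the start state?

BFS from p1 reaches {p1, p2, p3, p4, p5, p7, p8, p9, p11, p12, p13}; the 2 state(s) p6, p10 are never visited.

2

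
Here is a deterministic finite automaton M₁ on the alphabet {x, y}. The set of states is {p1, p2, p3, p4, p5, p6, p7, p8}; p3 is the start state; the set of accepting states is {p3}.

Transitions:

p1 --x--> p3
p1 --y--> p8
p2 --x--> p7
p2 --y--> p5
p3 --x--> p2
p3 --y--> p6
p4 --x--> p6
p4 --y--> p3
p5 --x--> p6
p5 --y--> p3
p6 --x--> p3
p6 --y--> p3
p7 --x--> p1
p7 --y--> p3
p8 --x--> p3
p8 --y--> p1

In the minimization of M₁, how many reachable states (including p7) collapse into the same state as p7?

Reachable states from the start: {p1,p2,p3,p5,p6,p7,p8}. Unreachable: {p4} — drop them.
Initial partition by acceptance: {p3} | {p1,p2,p5,p6,p7,p8}.
Split {p1,p2,p5,p6,p7,p8} by δ(·,x) → {p1,p6,p8} and {p2,p5,p7}.
On input y, block {p1,p6,p8} splits into {p1,p8} and {p6}.
Split {p2,p5,p7} by δ(·,x) → {p2} and {p5} and {p7}.
No further refinement is possible. Final partition (6 blocks): {p3} | {p1,p8} | {p2} | {p6} | {p5} | {p7}.
The equivalence class containing p7 is {p7}, of size 1.

1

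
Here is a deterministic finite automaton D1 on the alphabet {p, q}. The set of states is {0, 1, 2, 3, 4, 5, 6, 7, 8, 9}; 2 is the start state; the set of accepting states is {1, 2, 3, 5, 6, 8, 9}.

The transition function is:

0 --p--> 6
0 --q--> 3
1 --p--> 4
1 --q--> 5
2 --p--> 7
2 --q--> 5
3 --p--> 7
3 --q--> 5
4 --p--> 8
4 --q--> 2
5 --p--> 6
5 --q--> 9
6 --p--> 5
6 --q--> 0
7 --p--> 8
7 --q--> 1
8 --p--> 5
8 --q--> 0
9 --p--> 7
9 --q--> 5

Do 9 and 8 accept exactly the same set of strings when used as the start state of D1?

P0 = {1,2,3,5,6,8,9} | {0,4,7}.
Refine {1,2,3,5,6,8,9} on symbol p: members go to different blocks, giving {1,2,3,9} and {5,6,8}.
Refine {5,6,8} on symbol q: members go to different blocks, giving {6,8} and {5}.
No further refinement is possible. Final partition (4 blocks): {1,2,3,9} | {0,4,7} | {6,8} | {5}.
9 and 8 end up in different blocks, so they are distinguishable. For instance, the string 'p' is accepted from only 8.

No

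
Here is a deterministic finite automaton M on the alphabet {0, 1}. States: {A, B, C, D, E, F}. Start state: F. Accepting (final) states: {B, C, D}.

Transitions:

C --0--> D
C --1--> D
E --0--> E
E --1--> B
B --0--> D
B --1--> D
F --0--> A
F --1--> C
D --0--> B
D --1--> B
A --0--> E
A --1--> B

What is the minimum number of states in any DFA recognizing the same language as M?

2

Start with accepting vs non-accepting: {B,C,D} | {A,E,F}.
No further refinement is possible. Final partition (2 blocks): {B,C,D} | {A,E,F}.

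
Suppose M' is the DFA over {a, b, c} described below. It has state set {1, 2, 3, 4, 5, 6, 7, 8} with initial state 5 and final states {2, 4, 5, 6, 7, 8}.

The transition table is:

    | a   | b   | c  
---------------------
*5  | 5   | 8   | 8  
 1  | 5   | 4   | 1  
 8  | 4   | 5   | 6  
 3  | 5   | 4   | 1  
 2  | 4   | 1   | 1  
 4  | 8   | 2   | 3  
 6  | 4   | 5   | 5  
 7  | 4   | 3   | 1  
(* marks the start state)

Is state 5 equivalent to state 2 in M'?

States {7} cannot be reached from the start state, so discard them.
Start with accepting vs non-accepting: {2,4,5,6,8} | {1,3}.
On input b, block {2,4,5,6,8} splits into {4,5,6,8} and {2}.
Refine {4,5,6,8} on symbol b: members go to different blocks, giving {5,6,8} and {4}.
Refine {5,6,8} on symbol a: members go to different blocks, giving {6,8} and {5}.
Refine {6,8} on symbol c: members go to different blocks, giving {6} and {8}.
The partition is now stable with 6 blocks: {6} | {1,3} | {2} | {4} | {5} | {8}.
5 and 2 end up in different blocks, so they are distinguishable. For instance, the string 'b' is accepted from only 5.

No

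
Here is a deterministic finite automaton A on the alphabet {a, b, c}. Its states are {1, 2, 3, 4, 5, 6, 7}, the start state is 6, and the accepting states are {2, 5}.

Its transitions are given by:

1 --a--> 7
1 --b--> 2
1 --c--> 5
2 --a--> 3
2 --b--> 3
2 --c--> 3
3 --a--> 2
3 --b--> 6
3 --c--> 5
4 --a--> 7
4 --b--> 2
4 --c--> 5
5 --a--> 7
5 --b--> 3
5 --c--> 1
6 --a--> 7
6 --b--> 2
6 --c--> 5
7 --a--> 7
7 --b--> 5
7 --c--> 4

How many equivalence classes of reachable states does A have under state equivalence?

5

All states are reachable from the start state.
Initial partition by acceptance: {2,5} | {1,3,4,6,7}.
Refine {1,3,4,6,7} on symbol a: members go to different blocks, giving {1,4,6,7} and {3}.
Refine {2,5} on symbol a: members go to different blocks, giving {2} and {5}.
On input b, block {1,4,6,7} splits into {1,4,6} and {7}.
No further refinement is possible. Final partition (5 blocks): {2} | {1,4,6} | {3} | {5} | {7}.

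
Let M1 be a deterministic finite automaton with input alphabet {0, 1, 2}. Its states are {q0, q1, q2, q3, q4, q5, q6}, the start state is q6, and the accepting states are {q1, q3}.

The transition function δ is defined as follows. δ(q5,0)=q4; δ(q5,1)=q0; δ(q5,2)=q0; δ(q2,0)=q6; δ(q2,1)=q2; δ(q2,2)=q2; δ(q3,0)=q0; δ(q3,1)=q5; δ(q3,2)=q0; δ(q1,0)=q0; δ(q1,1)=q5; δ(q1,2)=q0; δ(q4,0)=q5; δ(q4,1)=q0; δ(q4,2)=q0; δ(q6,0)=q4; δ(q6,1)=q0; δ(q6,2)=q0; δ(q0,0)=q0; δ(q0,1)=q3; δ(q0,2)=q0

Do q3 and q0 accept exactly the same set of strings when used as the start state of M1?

No

First remove the unreachable states {q1,q2}; 5 states remain.
P0 = {q3} | {q0,q4,q5,q6}.
Split {q0,q4,q5,q6} by δ(·,1) → {q4,q5,q6} and {q0}.
The partition is now stable with 3 blocks: {q3} | {q4,q5,q6} | {q0}.
q3 and q0 end up in different blocks, so they are distinguishable. For instance, the string 'ε' is accepted from only q3.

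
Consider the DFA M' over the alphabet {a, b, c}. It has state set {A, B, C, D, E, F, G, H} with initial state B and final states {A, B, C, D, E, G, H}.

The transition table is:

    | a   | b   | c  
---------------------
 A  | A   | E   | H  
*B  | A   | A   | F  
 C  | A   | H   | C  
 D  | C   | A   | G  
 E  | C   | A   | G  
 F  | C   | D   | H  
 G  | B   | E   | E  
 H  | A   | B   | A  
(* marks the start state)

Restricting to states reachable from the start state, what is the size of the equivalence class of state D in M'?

Initial partition by acceptance: {A,B,C,D,E,G,H} | {F}.
Refine {A,B,C,D,E,G,H} on symbol c: members go to different blocks, giving {A,C,D,E,G,H} and {B}.
Split {A,C,D,E,G,H} by δ(·,a) → {A,C,D,E,H} and {G}.
Refine {A,C,D,E,H} on symbol b: members go to different blocks, giving {A,C,D,E} and {H}.
Refine {A,C,D,E} on symbol b: members go to different blocks, giving {A,D,E} and {C}.
On input a, block {A,D,E} splits into {D,E} and {A}.
The partition is now stable with 7 blocks: {D,E} | {F} | {B} | {G} | {H} | {C} | {A}.
The equivalence class containing D is {D,E}, of size 2.

2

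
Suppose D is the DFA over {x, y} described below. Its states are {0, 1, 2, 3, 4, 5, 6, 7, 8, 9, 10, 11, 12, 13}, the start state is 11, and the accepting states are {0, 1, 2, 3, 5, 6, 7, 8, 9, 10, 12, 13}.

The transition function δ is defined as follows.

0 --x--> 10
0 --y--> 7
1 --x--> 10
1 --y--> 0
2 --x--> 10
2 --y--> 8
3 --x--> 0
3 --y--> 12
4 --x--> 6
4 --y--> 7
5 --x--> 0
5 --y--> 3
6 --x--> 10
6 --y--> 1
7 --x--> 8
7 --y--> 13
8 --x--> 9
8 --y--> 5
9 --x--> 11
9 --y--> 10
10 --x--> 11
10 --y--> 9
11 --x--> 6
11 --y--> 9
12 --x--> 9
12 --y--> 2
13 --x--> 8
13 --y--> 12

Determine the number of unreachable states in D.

1

BFS from 11 reaches {0, 1, 2, 3, 5, 6, 7, 8, 9, 10, 11, 12, 13}; the 1 state(s) 4 are never visited.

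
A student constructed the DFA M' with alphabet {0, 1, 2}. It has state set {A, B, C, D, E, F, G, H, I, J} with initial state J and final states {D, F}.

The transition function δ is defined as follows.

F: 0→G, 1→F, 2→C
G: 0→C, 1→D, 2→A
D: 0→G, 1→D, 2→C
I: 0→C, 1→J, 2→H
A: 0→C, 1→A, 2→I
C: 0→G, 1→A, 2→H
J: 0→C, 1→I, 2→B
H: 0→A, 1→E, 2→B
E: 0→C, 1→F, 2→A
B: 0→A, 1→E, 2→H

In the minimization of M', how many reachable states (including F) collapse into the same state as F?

2

All states are reachable from the start state.
Initial partition by acceptance: {D,F} | {A,B,C,E,G,H,I,J}.
On input 1, block {A,B,C,E,G,H,I,J} splits into {A,B,C,H,I,J} and {E,G}.
Refine {A,B,C,H,I,J} on symbol 0: members go to different blocks, giving {A,B,H,I,J} and {C}.
Split {A,B,H,I,J} by δ(·,0) → {A,I,J} and {B,H}.
On input 2, block {A,I,J} splits into {I,J} and {A}.
The partition is now stable with 6 blocks: {D,F} | {I,J} | {E,G} | {C} | {B,H} | {A}.
State F belongs to the block {D,F}, which has 2 states.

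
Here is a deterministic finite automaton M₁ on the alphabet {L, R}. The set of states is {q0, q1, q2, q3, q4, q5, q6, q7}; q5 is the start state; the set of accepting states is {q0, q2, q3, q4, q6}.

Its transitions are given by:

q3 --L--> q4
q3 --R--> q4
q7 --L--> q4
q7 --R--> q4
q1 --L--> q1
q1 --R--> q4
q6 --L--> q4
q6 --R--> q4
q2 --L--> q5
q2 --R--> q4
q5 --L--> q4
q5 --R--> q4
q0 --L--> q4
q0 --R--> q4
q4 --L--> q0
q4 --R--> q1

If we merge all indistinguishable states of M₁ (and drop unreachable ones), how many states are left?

4

States {q2,q3,q6,q7} cannot be reached from the start state, so discard them.
P0 = {q0,q4} | {q1,q5}.
On input R, block {q0,q4} splits into {q0} and {q4}.
Refine {q1,q5} on symbol L: members go to different blocks, giving {q1} and {q5}.
Stable partition: {q0} | {q1} | {q4} | {q5} — 4 equivalence classes.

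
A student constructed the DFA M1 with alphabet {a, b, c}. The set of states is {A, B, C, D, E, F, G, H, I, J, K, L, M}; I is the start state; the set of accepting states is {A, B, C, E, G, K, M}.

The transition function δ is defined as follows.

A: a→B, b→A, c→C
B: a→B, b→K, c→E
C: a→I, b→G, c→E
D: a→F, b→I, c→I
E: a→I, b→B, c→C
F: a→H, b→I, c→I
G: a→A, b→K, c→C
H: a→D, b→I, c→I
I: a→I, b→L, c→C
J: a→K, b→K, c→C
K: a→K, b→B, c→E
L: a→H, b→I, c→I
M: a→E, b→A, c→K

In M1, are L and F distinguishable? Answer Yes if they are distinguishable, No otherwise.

No

States {J,M} cannot be reached from the start state, so discard them.
Start with accepting vs non-accepting: {A,B,C,E,G,K} | {D,F,H,I,L}.
Refine {A,B,C,E,G,K} on symbol a: members go to different blocks, giving {A,B,G,K} and {C,E}.
Split {D,F,H,I,L} by δ(·,c) → {D,F,H,L} and {I}.
No further refinement is possible. Final partition (4 blocks): {A,B,G,K} | {D,F,H,L} | {C,E} | {I}.
L and F lie in the same block of the stable partition, so they are equivalent — no string distinguishes them.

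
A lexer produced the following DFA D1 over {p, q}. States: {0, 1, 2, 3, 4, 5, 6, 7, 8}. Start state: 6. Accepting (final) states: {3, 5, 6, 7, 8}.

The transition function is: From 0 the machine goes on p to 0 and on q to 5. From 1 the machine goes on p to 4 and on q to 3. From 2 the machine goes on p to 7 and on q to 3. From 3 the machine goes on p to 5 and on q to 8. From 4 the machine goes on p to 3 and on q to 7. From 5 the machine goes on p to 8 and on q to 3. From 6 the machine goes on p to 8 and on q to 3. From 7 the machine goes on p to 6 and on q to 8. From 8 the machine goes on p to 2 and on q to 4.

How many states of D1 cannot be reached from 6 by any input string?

Starting at 6 and following transitions, the reachable set is {2, 3, 4, 5, 6, 7, 8}. That leaves 0, 1 unreachable — 2 in total.

2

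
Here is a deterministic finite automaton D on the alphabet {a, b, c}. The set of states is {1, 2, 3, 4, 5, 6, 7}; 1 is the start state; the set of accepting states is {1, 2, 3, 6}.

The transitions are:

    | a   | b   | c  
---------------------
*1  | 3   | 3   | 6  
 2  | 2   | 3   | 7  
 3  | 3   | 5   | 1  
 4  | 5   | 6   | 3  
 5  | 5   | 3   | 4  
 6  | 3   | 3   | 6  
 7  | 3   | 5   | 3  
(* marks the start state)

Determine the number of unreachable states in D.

2

No path from 1 leads to 2, 7; the other 5 states are all reachable.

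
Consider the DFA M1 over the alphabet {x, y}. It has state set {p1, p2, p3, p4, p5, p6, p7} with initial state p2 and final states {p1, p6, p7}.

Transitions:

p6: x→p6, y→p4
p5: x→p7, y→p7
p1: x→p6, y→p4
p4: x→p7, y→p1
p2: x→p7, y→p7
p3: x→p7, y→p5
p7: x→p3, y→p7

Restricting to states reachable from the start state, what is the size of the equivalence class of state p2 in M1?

2

States {p1,p4,p6} cannot be reached from the start state, so discard them.
Initial partition by acceptance: {p7} | {p2,p3,p5}.
Split {p2,p3,p5} by δ(·,y) → {p2,p5} and {p3}.
The partition is now stable with 3 blocks: {p7} | {p2,p5} | {p3}.
The equivalence class containing p2 is {p2,p5}, of size 2.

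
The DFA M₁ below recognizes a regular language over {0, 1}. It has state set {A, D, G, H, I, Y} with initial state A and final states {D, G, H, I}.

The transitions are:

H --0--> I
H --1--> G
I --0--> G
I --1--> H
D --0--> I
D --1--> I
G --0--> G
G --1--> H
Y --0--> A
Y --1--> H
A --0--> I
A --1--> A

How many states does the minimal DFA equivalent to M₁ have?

First remove the unreachable states {D,Y}; 4 states remain.
Start with accepting vs non-accepting: {G,H,I} | {A}.
Stable partition: {G,H,I} | {A} — 2 equivalence classes.

2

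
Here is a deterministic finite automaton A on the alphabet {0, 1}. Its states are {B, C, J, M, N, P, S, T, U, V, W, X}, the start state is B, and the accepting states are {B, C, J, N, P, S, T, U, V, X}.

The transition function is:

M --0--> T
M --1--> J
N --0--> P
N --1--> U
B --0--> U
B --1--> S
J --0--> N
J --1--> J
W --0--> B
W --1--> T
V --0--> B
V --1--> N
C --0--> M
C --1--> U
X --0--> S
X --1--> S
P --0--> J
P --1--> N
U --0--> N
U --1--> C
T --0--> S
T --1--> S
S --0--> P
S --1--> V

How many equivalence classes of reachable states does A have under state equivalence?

10

Reachable states from the start: {B,C,J,M,N,P,S,T,U,V}. Unreachable: {W,X} — drop them.
Initial partition by acceptance: {B,C,J,N,P,S,T,U,V} | {M}.
On input 0, block {B,C,J,N,P,S,T,U,V} splits into {B,J,N,P,S,T,U,V} and {C}.
Split {B,J,N,P,S,T,U,V} by δ(·,1) → {B,J,N,P,S,T,V} and {U}.
Refine {B,J,N,P,S,T,V} on symbol 0: members go to different blocks, giving {J,N,P,S,T,V} and {B}.
Split {J,N,P,S,T,V} by δ(·,0) → {J,N,P,S,T} and {V}.
Refine {J,N,P,S,T} on symbol 1: members go to different blocks, giving {J,P,T} and {S} and {N}.
Refine {J,P,T} on symbol 0: members go to different blocks, giving {P} and {J} and {T}.
Stable partition: {P} | {M} | {C} | {U} | {B} | {V} | {S} | {N} | {J} | {T} — 10 equivalence classes.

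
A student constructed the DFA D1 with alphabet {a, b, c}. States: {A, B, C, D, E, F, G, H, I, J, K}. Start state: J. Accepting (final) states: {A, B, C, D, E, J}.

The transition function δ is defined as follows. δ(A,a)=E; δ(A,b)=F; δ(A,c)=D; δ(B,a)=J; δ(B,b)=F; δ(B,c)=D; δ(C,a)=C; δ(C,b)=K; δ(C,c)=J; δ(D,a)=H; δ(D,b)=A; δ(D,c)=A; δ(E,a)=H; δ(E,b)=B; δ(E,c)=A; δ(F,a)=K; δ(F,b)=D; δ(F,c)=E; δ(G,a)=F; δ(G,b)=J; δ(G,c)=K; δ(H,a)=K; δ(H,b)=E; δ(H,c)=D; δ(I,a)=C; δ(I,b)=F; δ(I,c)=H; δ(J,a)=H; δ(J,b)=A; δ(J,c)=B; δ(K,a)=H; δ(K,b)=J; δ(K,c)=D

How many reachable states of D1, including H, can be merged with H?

Reachable states from the start: {A,B,D,E,F,H,J,K}. Unreachable: {C,G,I} — drop them.
P0 = {A,B,D,E,J} | {F,H,K}.
Refine {A,B,D,E,J} on symbol a: members go to different blocks, giving {D,E,J} and {A,B}.
Stable partition: {D,E,J} | {F,H,K} | {A,B} — 3 equivalence classes.
The equivalence class containing H is {F,H,K}, of size 3.

3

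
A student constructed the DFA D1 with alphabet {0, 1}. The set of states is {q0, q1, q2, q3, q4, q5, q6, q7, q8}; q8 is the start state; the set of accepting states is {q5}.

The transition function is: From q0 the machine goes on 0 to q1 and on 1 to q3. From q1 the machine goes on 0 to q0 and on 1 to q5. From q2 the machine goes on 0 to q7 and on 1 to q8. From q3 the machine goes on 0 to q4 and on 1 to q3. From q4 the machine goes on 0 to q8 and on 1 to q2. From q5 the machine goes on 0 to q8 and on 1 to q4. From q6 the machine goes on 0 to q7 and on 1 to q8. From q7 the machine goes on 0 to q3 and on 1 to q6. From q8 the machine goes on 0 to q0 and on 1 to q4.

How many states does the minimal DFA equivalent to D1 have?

Start with accepting vs non-accepting: {q5} | {q0,q1,q2,q3,q4,q6,q7,q8}.
On input 1, block {q0,q1,q2,q3,q4,q6,q7,q8} splits into {q0,q2,q3,q4,q6,q7,q8} and {q1}.
On input 0, block {q0,q2,q3,q4,q6,q7,q8} splits into {q2,q3,q4,q6,q7,q8} and {q0}.
On input 0, block {q2,q3,q4,q6,q7,q8} splits into {q2,q3,q4,q6,q7} and {q8}.
Split {q2,q3,q4,q6,q7} by δ(·,0) → {q2,q3,q6,q7} and {q4}.
Split {q2,q3,q6,q7} by δ(·,0) → {q2,q6,q7} and {q3}.
On input 0, block {q2,q6,q7} splits into {q2,q6} and {q7}.
Stable partition: {q5} | {q2,q6} | {q1} | {q0} | {q8} | {q4} | {q3} | {q7} — 8 equivalence classes.

8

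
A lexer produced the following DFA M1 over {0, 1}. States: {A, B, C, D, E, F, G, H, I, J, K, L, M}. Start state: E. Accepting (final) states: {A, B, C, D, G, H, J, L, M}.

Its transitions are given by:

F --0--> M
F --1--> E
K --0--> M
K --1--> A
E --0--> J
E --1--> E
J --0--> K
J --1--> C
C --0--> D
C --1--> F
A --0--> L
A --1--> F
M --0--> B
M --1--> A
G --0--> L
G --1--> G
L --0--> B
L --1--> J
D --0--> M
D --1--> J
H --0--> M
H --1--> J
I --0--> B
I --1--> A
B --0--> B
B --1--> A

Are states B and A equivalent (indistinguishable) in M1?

First remove the unreachable states {G,H,I}; 10 states remain.
Initial partition by acceptance: {A,B,C,D,J,L,M} | {E,F,K}.
On input 0, block {A,B,C,D,J,L,M} splits into {A,B,C,D,L,M} and {J}.
Split {A,B,C,D,L,M} by δ(·,1) → {A,C} and {B,M} and {D,L}.
Refine {E,F,K} on symbol 0: members go to different blocks, giving {F,K} and {E}.
Split {F,K} by δ(·,1) → {F} and {K}.
No further refinement is possible. Final partition (7 blocks): {A,C} | {F} | {J} | {B,M} | {D,L} | {E} | {K}.
B and A end up in different blocks, so they are distinguishable. For instance, the string '1' is accepted from only B.

No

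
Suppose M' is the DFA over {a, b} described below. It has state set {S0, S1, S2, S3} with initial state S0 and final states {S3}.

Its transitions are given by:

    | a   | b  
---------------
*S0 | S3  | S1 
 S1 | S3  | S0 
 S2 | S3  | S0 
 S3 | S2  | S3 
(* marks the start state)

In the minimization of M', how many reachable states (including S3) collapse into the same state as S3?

1

P0 = {S3} | {S0,S1,S2}.
Stable partition: {S3} | {S0,S1,S2} — 2 equivalence classes.
State S3 belongs to the block {S3}, which has 1 states.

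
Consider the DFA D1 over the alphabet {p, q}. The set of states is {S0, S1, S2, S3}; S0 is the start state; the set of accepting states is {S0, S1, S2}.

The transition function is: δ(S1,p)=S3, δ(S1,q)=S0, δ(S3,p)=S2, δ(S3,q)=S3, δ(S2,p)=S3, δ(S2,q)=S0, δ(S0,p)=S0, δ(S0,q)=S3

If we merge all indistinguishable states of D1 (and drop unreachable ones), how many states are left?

Reachable states from the start: {S0,S2,S3}. Unreachable: {S1} — drop them.
Initial partition by acceptance: {S0,S2} | {S3}.
On input p, block {S0,S2} splits into {S0} and {S2}.
Stable partition: {S0} | {S3} | {S2} — 3 equivalence classes.

3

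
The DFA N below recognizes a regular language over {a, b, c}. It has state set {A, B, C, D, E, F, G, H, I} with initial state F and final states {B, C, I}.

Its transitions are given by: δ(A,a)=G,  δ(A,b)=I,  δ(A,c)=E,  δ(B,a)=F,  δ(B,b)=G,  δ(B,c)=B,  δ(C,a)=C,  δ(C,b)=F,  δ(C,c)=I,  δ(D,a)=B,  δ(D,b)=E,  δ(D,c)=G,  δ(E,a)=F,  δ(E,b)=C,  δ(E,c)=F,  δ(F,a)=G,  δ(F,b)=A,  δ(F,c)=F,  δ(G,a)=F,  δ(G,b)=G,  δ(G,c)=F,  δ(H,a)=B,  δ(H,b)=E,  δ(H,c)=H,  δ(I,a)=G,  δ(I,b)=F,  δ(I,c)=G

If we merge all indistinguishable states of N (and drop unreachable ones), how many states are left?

First remove the unreachable states {B,D,H}; 6 states remain.
Initial partition by acceptance: {C,I} | {A,E,F,G}.
On input a, block {C,I} splits into {C} and {I}.
Split {A,E,F,G} by δ(·,b) → {F,G} and {A} and {E}.
Split {F,G} by δ(·,b) → {F} and {G}.
Stable partition: {C} | {F} | {I} | {A} | {E} | {G} — 6 equivalence classes.

6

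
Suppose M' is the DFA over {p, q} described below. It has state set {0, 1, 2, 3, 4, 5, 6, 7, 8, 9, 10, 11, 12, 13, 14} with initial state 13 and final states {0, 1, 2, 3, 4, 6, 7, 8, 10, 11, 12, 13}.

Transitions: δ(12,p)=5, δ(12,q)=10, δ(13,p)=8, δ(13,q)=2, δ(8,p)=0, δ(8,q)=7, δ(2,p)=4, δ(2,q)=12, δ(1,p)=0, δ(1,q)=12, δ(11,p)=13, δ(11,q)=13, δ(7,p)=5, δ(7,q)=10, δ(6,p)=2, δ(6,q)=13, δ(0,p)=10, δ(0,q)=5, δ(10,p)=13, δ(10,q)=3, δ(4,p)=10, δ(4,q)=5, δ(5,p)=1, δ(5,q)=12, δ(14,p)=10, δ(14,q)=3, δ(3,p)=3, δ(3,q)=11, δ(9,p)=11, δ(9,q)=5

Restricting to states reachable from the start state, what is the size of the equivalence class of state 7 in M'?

First remove the unreachable states {6,9,14}; 12 states remain.
P0 = {0,1,2,3,4,7,8,10,11,12,13} | {5}.
Refine {0,1,2,3,4,7,8,10,11,12,13} on symbol p: members go to different blocks, giving {0,1,2,3,4,8,10,11,13} and {7,12}.
Split {0,1,2,3,4,8,10,11,13} by δ(·,q) → {3,10,11,13} and {1,2,8} and {0,4}.
Refine {3,10,11,13} on symbol p: members go to different blocks, giving {3,10,11} and {13}.
On input p, block {3,10,11} splits into {10,11} and {3}.
On input q, block {10,11} splits into {10} and {11}.
The partition is now stable with 8 blocks: {10} | {5} | {7,12} | {1,2,8} | {0,4} | {13} | {3} | {11}.
State 7 belongs to the block {7,12}, which has 2 states.

2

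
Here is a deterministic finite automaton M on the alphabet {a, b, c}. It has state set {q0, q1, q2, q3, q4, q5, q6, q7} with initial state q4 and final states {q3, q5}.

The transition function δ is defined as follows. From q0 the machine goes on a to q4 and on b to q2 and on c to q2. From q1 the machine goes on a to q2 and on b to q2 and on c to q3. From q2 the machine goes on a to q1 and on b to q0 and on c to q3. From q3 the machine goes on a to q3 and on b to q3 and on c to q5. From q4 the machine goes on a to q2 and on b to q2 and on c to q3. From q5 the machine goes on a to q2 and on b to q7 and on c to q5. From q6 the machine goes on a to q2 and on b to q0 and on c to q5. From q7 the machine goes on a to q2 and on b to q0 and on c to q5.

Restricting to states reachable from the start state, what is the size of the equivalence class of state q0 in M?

1

First remove the unreachable states {q6}; 7 states remain.
Start with accepting vs non-accepting: {q3,q5} | {q0,q1,q2,q4,q7}.
On input a, block {q3,q5} splits into {q3} and {q5}.
Split {q0,q1,q2,q4,q7} by δ(·,c) → {q1,q2,q4} and {q0} and {q7}.
On input b, block {q1,q2,q4} splits into {q1,q4} and {q2}.
No further refinement is possible. Final partition (6 blocks): {q3} | {q1,q4} | {q5} | {q0} | {q7} | {q2}.
State q0 belongs to the block {q0}, which has 1 states.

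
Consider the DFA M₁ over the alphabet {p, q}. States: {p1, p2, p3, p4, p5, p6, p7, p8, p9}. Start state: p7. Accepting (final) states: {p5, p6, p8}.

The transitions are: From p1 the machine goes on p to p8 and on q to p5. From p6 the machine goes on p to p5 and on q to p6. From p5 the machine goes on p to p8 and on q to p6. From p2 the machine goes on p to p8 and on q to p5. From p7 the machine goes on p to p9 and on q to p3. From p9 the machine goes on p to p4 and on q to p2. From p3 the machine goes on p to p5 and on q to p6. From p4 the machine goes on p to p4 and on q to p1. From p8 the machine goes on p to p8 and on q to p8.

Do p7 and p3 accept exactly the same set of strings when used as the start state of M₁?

P0 = {p5,p6,p8} | {p1,p2,p3,p4,p7,p9}.
Refine {p1,p2,p3,p4,p7,p9} on symbol p: members go to different blocks, giving {p1,p2,p3} and {p4,p7,p9}.
Stable partition: {p5,p6,p8} | {p1,p2,p3} | {p4,p7,p9} — 3 equivalence classes.
p7 and p3 end up in different blocks, so they are distinguishable. For instance, the string 'p' is accepted from only p3.

No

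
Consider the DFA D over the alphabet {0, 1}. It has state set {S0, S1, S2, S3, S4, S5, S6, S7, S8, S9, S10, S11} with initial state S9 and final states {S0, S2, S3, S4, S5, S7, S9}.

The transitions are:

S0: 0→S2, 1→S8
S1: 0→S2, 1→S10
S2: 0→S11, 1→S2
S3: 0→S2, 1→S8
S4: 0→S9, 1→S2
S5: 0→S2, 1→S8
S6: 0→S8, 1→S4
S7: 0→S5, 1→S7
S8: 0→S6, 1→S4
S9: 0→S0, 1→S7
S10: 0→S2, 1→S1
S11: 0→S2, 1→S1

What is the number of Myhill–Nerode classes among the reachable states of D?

Reachable states from the start: {S0,S1,S2,S4,S5,S6,S7,S8,S9,S10,S11}. Unreachable: {S3} — drop them.
Initial partition by acceptance: {S0,S2,S4,S5,S7,S9} | {S1,S6,S8,S10,S11}.
Split {S0,S2,S4,S5,S7,S9} by δ(·,0) → {S0,S4,S5,S7,S9} and {S2}.
Refine {S0,S4,S5,S7,S9} on symbol 0: members go to different blocks, giving {S4,S7,S9} and {S0,S5}.
Refine {S4,S7,S9} on symbol 0: members go to different blocks, giving {S7,S9} and {S4}.
Split {S1,S6,S8,S10,S11} by δ(·,0) → {S1,S10,S11} and {S6,S8}.
No further refinement is possible. Final partition (6 blocks): {S7,S9} | {S1,S10,S11} | {S2} | {S0,S5} | {S4} | {S6,S8}.

6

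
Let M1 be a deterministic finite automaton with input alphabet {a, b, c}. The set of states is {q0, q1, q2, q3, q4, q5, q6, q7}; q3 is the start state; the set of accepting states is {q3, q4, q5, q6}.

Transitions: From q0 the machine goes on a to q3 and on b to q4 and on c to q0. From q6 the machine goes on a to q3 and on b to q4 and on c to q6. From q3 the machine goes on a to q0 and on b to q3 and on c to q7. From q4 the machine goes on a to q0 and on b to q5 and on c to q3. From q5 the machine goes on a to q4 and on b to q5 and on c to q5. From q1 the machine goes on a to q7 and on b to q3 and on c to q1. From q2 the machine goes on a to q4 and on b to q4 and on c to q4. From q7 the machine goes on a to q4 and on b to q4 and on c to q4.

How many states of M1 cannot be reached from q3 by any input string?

Starting at q3 and following transitions, the reachable set is {q0, q3, q4, q5, q7}. That leaves q1, q2, q6 unreachable — 3 in total.

3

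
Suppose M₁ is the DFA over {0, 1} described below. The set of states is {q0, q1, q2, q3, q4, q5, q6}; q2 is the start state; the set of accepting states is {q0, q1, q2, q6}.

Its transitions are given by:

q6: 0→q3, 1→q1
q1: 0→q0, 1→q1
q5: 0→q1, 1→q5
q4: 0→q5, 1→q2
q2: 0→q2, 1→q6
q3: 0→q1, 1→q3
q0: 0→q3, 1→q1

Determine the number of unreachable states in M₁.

No path from q2 leads to q4, q5; the other 5 states are all reachable.

2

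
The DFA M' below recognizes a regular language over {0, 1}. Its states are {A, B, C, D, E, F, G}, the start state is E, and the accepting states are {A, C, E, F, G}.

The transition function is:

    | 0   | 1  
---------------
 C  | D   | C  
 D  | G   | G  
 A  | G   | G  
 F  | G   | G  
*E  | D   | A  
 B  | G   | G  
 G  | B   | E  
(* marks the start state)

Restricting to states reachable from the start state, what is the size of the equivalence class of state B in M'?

2

First remove the unreachable states {C,F}; 5 states remain.
Initial partition by acceptance: {A,E,G} | {B,D}.
Split {A,E,G} by δ(·,0) → {E,G} and {A}.
Refine {E,G} on symbol 1: members go to different blocks, giving {E} and {G}.
No further refinement is possible. Final partition (4 blocks): {E} | {B,D} | {A} | {G}.
State B belongs to the block {B,D}, which has 2 states.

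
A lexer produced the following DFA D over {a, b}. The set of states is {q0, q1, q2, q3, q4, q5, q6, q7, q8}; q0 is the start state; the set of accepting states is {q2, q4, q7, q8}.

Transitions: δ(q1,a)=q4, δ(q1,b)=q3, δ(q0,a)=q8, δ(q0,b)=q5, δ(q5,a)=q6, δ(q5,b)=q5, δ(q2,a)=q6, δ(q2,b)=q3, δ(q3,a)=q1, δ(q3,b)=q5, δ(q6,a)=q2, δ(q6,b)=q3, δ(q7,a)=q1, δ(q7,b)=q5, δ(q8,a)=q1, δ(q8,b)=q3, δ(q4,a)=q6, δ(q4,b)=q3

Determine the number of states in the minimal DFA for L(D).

Reachable states from the start: {q0,q1,q2,q3,q4,q5,q6,q8}. Unreachable: {q7} — drop them.
Start with accepting vs non-accepting: {q2,q4,q8} | {q0,q1,q3,q5,q6}.
Split {q0,q1,q3,q5,q6} by δ(·,a) → {q0,q1,q6} and {q3,q5}.
The partition is now stable with 3 blocks: {q2,q4,q8} | {q0,q1,q6} | {q3,q5}.

3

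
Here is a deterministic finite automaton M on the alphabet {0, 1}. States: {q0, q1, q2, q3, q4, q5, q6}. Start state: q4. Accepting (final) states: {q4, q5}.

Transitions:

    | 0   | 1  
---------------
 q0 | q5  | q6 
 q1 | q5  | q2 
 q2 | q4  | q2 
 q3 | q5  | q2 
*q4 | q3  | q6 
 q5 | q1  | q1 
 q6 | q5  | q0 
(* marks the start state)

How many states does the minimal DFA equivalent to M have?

Every state is reachable, so we keep all 7.
Initial partition by acceptance: {q4,q5} | {q0,q1,q2,q3,q6}.
Stable partition: {q4,q5} | {q0,q1,q2,q3,q6} — 2 equivalence classes.

2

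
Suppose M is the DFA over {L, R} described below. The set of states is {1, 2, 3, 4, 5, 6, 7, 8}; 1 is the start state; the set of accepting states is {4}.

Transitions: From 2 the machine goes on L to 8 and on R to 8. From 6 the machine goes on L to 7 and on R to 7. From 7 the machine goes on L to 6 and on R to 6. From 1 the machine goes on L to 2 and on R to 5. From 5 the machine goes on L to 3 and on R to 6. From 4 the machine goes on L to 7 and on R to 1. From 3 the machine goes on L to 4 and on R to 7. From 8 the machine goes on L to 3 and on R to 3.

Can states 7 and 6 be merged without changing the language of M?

Yes

Start with accepting vs non-accepting: {4} | {1,2,3,5,6,7,8}.
Split {1,2,3,5,6,7,8} by δ(·,L) → {1,2,5,6,7,8} and {3}.
Split {1,2,5,6,7,8} by δ(·,L) → {1,2,6,7} and {5,8}.
Split {1,2,6,7} by δ(·,L) → {1,6,7} and {2}.
Refine {1,6,7} on symbol L: members go to different blocks, giving {6,7} and {1}.
Refine {5,8} on symbol R: members go to different blocks, giving {5} and {8}.
The partition is now stable with 7 blocks: {4} | {6,7} | {3} | {5} | {2} | {1} | {8}.
7 and 6 lie in the same block of the stable partition, so they are equivalent — no string distinguishes them.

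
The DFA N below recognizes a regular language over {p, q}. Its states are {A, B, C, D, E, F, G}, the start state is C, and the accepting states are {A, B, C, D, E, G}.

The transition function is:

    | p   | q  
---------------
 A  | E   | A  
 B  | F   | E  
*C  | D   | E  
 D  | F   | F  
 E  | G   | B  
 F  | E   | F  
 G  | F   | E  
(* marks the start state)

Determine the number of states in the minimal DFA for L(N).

First remove the unreachable states {A}; 6 states remain.
Initial partition by acceptance: {B,C,D,E,G} | {F}.
Split {B,C,D,E,G} by δ(·,p) → {B,D,G} and {C,E}.
Refine {B,D,G} on symbol q: members go to different blocks, giving {B,G} and {D}.
Split {C,E} by δ(·,p) → {C} and {E}.
The partition is now stable with 5 blocks: {B,G} | {F} | {C} | {D} | {E}.

5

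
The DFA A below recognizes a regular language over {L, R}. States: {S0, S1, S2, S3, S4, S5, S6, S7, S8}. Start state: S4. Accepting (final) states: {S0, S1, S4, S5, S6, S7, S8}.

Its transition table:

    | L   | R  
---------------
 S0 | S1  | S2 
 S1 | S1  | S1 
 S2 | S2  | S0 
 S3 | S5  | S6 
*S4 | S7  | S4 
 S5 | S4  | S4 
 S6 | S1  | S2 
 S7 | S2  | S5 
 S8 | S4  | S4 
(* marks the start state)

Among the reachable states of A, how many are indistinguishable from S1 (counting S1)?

1

States {S3,S6,S8} cannot be reached from the start state, so discard them.
P0 = {S0,S1,S4,S5,S7} | {S2}.
Split {S0,S1,S4,S5,S7} by δ(·,L) → {S0,S1,S4,S5} and {S7}.
Split {S0,S1,S4,S5} by δ(·,L) → {S0,S1,S5} and {S4}.
On input L, block {S0,S1,S5} splits into {S0,S1} and {S5}.
Refine {S0,S1} on symbol R: members go to different blocks, giving {S0} and {S1}.
Stable partition: {S0} | {S2} | {S7} | {S4} | {S5} | {S1} — 6 equivalence classes.
The equivalence class containing S1 is {S1}, of size 1.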